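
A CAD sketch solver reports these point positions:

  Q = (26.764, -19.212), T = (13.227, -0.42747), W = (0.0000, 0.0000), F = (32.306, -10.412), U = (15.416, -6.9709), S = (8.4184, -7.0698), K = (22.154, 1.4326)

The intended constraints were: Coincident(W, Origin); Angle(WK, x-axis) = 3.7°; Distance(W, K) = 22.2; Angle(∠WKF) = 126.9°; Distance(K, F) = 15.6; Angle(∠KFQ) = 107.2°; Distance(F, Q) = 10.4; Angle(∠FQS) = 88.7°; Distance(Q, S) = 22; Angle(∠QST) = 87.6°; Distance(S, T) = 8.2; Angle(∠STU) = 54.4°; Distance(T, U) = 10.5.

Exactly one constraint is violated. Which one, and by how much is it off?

Distance(T, U) = 10.5 — off by 3.60.

W = (0.00, 0.00) ✓; WK at 3.700° ✓; |WK| = 22.20 ✓; ∠WKF = 126.9° ✓; |KF| = 15.60 ✓; ∠KFQ = 107.2° ✓; |FQ| = 10.40 ✓; ∠FQS = 88.70° ✓; |QS| = 22.00 ✓; ∠QST = 87.60° ✓; |ST| = 8.200 ✓; ∠STU = 54.40° ✓; |TU| = 6.900 ✗.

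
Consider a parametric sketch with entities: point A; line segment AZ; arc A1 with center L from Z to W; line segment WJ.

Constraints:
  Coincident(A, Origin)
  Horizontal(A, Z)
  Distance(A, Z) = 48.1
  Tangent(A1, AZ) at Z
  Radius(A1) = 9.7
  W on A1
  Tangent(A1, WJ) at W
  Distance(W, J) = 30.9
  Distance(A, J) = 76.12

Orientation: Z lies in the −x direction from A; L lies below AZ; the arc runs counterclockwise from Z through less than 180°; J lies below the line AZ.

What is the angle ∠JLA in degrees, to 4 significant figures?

137.3°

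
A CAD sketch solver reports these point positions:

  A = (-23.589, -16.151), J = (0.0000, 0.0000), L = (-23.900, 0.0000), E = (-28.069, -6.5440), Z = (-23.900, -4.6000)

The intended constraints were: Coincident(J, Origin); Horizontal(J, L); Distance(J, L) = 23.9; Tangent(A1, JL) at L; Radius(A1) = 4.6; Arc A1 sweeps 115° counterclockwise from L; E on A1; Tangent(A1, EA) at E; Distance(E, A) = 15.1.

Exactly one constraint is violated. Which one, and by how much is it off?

Distance(E, A) = 15.1 — off by 4.50.

J = (0.00, 0.00) ✓; J.y = 0.00, L.y = 0.00 ✓; |JL| = 23.90 ✓; ∠(ZL, LJ) = 90.00° ✓; |ZL| = 4.600 ✓; bearing(Z→E) − bearing(Z→L) = 115.0° ✓; |ZE| = 4.600 ✓; ∠(ZE, EA) = 90.00° ✓; |EA| = 10.60 ✗.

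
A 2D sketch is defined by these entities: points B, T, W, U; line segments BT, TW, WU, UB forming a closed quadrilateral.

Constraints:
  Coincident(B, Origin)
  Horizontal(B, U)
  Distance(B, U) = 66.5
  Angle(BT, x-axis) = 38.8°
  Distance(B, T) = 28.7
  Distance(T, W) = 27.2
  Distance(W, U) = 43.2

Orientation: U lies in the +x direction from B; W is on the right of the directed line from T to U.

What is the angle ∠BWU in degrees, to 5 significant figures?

147.13°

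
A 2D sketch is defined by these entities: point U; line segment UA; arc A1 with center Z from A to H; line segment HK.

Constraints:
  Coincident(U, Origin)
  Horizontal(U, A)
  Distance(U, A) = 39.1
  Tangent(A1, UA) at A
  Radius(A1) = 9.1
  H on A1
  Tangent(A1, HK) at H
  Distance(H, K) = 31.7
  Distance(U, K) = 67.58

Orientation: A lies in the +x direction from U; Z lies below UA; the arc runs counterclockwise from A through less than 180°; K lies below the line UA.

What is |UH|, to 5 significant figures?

36.590

U is at the origin; UA is horizontal with |UA| = 39.1 and A on the +x side, so A = (39.100, 0.0000). Since A1 is tangent to UA there, ZA ⟂ UA, so Z = A + (0, -9.1) = (39.100, -9.1000). Since ZH ⟂ HK (tangency), |ZK| = √(9.1² + 31.7²) = 32.980 regardless of where H sits on A1. So K lies on both circle(U, 67.58) and circle(Z, 32.980); the below-UA intersection is K = (56.457, -37.143). H is the foot of the tangent from K: H = (32.984, -15.838).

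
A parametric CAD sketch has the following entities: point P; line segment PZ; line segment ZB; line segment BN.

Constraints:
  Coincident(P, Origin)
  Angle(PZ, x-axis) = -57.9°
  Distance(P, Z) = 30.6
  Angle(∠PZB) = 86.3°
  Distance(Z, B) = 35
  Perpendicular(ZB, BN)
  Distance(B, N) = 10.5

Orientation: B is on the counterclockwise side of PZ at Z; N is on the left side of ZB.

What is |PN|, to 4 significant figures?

38.63

P is at the origin; PZ runs at -57.9° with length 30.6, so Z = 30.6·(cos -57.9°, sin -57.9°) = (16.26, -25.92). ∠PZB = 86.3°, so ZB runs at -57.9° + (180° − 86.3°) = 35.80° from the x-axis; with |ZB| = 35.0, B = Z + 35.0·(cos 35.80°, sin 35.80°) = (44.65, -5.448). ZB is perpendicular to BN; with |BN| = 10.5 on the left of ZB, N = B + 10.5·(-0.5850, 0.8111) = (38.51, 3.068). Then |PN| = |N − P| = 38.63.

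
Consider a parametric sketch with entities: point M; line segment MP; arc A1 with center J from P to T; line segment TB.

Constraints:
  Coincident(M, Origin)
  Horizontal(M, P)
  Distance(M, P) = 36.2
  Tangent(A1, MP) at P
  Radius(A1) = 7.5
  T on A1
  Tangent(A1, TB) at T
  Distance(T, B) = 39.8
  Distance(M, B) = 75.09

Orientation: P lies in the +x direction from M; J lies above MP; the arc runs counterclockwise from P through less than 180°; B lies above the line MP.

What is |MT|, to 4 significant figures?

42.11

Checks: ∠(JP, PM) = 90.00° ✓; |JT| = 7.500 ✓; ∠(JT, TB) = 90.00° ✓; |TB| = 39.80 ✓; |MB| = 75.09 ✓.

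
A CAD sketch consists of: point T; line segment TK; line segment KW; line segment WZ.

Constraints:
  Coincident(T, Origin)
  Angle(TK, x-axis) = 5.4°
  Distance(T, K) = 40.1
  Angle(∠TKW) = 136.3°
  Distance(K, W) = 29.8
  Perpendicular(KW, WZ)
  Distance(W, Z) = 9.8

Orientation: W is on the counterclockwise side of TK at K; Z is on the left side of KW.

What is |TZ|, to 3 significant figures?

61.5

T is at the origin; TK runs at 5.4° with length 40.1, so K = 40.1·(cos 5.4°, sin 5.4°) = (39.9, 3.77). ∠TKW = 136.3°, so KW runs at 5.4° + (180° − 136.3°) = 49.1° from the x-axis; with |KW| = 29.8, W = K + 29.8·(cos 49.1°, sin 49.1°) = (59.4, 26.3). The perpendicularity gives WZ at right angles to KW; with |WZ| = 9.8 on the left of KW, Z = W + 9.8·(-0.756, 0.655) = (52.0, 32.7). Then |TZ| = |Z − T| = 61.5.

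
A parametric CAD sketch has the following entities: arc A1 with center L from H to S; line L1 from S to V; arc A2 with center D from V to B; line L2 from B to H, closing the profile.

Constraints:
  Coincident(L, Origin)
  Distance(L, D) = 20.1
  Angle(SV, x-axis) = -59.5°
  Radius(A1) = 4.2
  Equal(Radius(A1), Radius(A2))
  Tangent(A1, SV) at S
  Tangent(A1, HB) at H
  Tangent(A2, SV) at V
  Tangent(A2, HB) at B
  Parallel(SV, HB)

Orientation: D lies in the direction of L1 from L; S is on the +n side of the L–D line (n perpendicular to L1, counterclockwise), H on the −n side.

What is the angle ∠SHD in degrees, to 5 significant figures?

78.198°

The slot axis is L1's direction at -59.5°, so u = (cos -59.5°, sin -59.5°) = (0.50754, -0.86163) and n = (−sin -59.5°, cos -59.5°) = (0.86163, 0.50754). L is at the origin and D lies 20.1 along u from L, so D = 20.1·u = (10.202, -17.319). Tangency of A1 to both parallel lines with radius 4.2 puts S and H at L ± 4.2·n: S = (3.6188, 2.1317), H = (-3.6188, -2.1317). Then cos ∠SHD = HS·HD / (|HS||HD|), giving 78.198°.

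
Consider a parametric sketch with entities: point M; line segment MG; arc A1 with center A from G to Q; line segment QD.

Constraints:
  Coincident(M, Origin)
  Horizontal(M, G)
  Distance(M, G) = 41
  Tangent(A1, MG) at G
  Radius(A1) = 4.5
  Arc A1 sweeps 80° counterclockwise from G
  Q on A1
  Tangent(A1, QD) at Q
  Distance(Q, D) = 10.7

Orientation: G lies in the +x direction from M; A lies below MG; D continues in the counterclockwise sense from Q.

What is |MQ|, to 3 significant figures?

36.8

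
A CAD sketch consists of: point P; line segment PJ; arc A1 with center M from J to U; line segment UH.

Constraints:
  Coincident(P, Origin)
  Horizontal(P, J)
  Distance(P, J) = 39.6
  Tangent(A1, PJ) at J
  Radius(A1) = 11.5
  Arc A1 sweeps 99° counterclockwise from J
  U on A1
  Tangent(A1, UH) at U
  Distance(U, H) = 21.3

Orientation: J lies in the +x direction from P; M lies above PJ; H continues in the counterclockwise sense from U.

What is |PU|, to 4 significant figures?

52.67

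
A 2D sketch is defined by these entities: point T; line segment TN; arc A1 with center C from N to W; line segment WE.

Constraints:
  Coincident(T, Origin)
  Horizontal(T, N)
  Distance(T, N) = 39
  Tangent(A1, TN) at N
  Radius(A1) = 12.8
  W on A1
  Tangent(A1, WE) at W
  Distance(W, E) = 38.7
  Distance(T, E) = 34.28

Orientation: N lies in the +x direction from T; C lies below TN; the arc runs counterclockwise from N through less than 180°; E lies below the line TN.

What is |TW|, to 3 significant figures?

29.6

Checks: |CW| = 12.80 ✓; ∠(CW, WE) = 90.00° ✓; |WE| = 38.70 ✓; |TE| = 34.28 ✓.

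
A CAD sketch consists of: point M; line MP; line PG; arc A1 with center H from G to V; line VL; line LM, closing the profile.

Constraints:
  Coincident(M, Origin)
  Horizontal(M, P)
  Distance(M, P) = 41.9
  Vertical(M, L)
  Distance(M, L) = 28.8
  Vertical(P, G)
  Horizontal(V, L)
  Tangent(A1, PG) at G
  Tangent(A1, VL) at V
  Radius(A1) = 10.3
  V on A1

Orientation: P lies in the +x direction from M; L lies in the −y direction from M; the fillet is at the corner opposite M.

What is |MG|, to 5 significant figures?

45.802

The virtual corner opposite M is at (41.900, -28.800). The tangent condition forces HG to be normal to PG and tangency of A1 to VL means the radius HV is perpendicular to VL, with radius 10.3, so the center H sits 10.3 in from both sides at H = (31.600, -18.500). That places the tangent points at G = (41.900, -18.500) on PG and V = (31.600, -28.800) on VL. Then |MG| = |G − M| = 45.802.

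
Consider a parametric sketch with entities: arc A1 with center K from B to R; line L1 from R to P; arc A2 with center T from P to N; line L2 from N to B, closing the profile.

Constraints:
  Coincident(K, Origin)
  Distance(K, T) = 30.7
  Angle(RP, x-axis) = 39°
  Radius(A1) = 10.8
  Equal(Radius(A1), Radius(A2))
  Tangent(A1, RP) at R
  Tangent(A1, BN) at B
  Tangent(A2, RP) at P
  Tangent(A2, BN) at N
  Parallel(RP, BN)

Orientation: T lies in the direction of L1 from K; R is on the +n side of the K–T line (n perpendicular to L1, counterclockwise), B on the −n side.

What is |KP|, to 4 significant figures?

32.54

Tangency of A1 to both parallel lines with radius 10.8 puts R and B at K ± 10.8·n: R = (-6.797, 8.393), B = (6.797, -8.393). Equal radii place P and N the same way about T: P = T + 10.8·n = (17.06, 27.71), N = T − 10.8·n = (30.66, 10.93). Then |KP| = |P − K| = 32.54.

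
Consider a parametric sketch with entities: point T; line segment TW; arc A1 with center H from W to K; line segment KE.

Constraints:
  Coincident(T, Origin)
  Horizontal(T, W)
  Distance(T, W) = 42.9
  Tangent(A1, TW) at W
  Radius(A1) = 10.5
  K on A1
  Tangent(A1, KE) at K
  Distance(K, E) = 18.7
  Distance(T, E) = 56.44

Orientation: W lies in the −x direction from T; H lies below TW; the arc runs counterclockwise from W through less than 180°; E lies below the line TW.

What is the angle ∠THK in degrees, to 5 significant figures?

174.83°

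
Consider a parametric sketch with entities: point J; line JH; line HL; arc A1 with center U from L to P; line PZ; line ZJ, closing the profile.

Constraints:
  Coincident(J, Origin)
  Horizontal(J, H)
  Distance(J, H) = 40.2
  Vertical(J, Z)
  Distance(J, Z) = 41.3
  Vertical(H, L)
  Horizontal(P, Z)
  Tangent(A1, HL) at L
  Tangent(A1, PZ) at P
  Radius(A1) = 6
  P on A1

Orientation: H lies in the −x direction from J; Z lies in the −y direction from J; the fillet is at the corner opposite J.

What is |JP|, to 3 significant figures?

53.6

The virtual corner opposite J is at (-40.2, -41.3). Since A1 is tangent to HL there, UL ⟂ HL and since A1 is tangent to PZ there, UP ⟂ PZ, with radius 6.0, so the center U sits 6.0 in from both sides at U = (-34.2, -35.3). That places the tangent points at L = (-40.2, -35.3) on HL and P = (-34.2, -41.3) on PZ. Then |JP| = |P − J| = 53.6.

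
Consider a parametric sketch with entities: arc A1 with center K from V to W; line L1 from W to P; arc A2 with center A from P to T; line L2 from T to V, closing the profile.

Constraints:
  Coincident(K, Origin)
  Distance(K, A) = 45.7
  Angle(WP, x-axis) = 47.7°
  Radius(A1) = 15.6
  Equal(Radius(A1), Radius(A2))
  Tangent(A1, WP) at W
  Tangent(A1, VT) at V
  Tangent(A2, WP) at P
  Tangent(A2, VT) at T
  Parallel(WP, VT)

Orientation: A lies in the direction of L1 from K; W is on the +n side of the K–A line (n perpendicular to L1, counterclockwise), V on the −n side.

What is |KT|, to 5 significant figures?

48.289

Tangency of A1 to both parallel lines with radius 15.6 puts W and V at K ± 15.6·n: W = (-11.538, 10.499), V = (11.538, -10.499). Equal radii place P and T the same way about A: P = A + 15.6·n = (19.218, 44.300), T = A − 15.6·n = (42.295, 23.302). Then |KT| = |T − K| = 48.289.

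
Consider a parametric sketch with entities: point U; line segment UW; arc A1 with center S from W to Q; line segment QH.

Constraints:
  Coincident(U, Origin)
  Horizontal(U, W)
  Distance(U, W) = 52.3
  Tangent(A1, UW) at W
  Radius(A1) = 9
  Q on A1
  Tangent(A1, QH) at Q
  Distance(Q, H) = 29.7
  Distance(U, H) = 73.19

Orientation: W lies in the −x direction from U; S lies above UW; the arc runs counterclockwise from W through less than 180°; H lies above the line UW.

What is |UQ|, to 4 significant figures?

47.20

U is at the origin; U and W share the same y with |UW| = 52.3 and W on the −x side, so W = (-52.30, 0.000). The tangent condition forces SW to be normal to UW, so S = W + (0, 9) = (-52.30, 9.000). Since SQ ⟂ QH (tangency), |SH| = √(9.0² + 29.7²) = 31.03 regardless of where Q sits on A1. So H lies on both circle(U, 73.19) and circle(S, 31.03); the above-UW intersection is H = (-62.33, 38.37). Q is the foot of the tangent from H: Q = (-44.99, 14.25).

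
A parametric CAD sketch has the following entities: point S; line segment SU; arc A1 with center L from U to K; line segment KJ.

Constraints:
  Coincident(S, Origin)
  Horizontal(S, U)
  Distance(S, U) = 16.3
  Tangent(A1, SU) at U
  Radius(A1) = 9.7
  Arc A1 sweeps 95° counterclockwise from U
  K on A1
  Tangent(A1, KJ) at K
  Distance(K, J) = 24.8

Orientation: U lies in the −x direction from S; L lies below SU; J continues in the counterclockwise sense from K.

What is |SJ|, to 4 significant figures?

42.53

S is at the origin; S and U share the same y with |SU| = 16.3 and U on the −x side, so U = (-16.30, 0.000). The tangent condition forces LU to be normal to SU, so L = U + (0, -9.7) = (-16.30, -9.700). On A1, U sits at bearing 90° from L; a 95° counterclockwise sweep puts K at bearing 185°, so K = L + 9.7·(cos 185°, sin 185°) = (-25.96, -10.55). A1 meets KJ tangentially, so LK is at right angles to KJ, so KJ runs along (−sin 185°, cos 185°); with |KJ| = 24.8, J = (-23.80, -35.25). Then |SJ| = |J − S| = 42.53.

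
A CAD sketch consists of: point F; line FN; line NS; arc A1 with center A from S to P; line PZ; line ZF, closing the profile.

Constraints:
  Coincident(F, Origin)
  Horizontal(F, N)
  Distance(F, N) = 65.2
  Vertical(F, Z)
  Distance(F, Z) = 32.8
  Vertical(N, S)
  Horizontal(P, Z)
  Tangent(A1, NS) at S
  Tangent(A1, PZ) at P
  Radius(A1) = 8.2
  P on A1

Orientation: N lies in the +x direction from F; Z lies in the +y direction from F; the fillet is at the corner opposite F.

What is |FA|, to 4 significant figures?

62.08

F is at the origin; FN is horizontal with |FN| = 65.2 and N on the +x side, so N = (65.20, 0.000). FZ is vertical with |FZ| = 32.8 and Z on the +y side, so Z = (0.000, 32.80). The virtual corner opposite F is at (65.20, 32.80). Tangency of A1 to NS means the radius AS is perpendicular to NS and the tangent condition forces AP to be normal to PZ, with radius 8.2, so the center A sits 8.2 in from both sides at A = (57.00, 24.60). Then |FA| = |A − F| = 62.08.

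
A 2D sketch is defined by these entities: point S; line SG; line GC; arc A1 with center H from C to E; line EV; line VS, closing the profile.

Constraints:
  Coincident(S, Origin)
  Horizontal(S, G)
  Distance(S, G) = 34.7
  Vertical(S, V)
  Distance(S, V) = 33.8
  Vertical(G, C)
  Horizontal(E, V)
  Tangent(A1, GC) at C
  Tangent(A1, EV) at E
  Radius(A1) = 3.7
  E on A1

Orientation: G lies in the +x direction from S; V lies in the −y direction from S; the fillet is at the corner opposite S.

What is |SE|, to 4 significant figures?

45.86

S is at the origin; S and G share the same y with |SG| = 34.7 and G on the +x side, so G = (34.70, 0.000). S and V share the same x with |SV| = 33.8 and V on the −y side, so V = (0.000, -33.80). The virtual corner opposite S is at (34.70, -33.80). The tangent condition forces HC to be normal to GC and tangency of A1 to EV means the radius HE is perpendicular to EV, with radius 3.7, so the center H sits 3.7 in from both sides at H = (31.00, -30.10). That places the tangent points at C = (34.70, -30.10) on GC and E = (31.00, -33.80) on EV. Then |SE| = |E − S| = 45.86.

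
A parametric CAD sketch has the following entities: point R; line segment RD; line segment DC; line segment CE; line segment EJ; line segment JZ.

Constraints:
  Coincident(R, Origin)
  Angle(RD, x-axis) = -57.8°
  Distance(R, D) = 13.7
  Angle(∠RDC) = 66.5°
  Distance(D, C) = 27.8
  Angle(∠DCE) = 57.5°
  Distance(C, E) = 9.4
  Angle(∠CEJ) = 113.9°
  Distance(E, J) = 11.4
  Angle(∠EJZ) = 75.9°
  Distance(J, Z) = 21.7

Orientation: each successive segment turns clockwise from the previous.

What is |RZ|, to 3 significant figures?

30.0

R is at the origin; RD runs at -57.8° with length 13.7, so D = (7.30, -11.6). ∠RDC = 66.5° gives DC at -171° from the x-axis; with |DC| = 27.8, C = (-20.2, -15.8). ∠DCE = 57.5° gives CE at 66.2° from the x-axis; with |CE| = 9.4, E = (-16.4, -7.20). ∠CEJ = 113.9° gives EJ at 0.100° from the x-axis; with |EJ| = 11.4, J = (-4.99, -7.18). ∠EJZ = 75.9° gives JZ at -104° from the x-axis; with |JZ| = 21.7, Z = (-10.2, -28.2). Then |RZ| = |Z − R| = 30.0.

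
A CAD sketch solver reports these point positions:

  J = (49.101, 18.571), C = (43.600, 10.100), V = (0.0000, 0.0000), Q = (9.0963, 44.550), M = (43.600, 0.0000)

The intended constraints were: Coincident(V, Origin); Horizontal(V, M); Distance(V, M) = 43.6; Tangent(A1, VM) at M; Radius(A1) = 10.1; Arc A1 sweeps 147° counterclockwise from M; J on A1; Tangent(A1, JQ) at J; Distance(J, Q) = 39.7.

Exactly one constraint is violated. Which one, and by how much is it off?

Distance(J, Q) = 39.7 — off by 8.00.

V = (0.00, 0.00) ✓; V.y = 0.00, M.y = 0.00 ✓; |VM| = 43.60 ✓; ∠(CM, MV) = 90.00° ✓; |CM| = 10.10 ✓; bearing(C→J) − bearing(C→M) = 147.0° ✓; |CJ| = 10.10 ✓; ∠(CJ, JQ) = 90.00° ✓; |JQ| = 47.70 ✗.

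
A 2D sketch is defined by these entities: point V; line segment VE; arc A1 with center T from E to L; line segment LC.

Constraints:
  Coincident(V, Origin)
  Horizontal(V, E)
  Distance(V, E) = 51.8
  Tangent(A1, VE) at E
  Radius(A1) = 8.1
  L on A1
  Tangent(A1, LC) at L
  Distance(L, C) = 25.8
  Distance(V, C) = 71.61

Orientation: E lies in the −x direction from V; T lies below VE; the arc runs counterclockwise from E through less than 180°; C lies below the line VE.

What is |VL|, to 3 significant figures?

60.2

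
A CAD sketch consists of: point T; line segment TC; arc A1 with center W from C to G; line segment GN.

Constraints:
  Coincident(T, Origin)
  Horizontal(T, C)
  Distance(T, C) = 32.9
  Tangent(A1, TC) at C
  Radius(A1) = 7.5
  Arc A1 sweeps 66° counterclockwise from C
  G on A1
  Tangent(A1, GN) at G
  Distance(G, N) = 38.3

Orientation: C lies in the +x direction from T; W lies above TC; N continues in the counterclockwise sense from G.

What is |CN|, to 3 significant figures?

45.4

T is at the origin; TC is horizontal with |TC| = 32.9 and C on the +x side, so C = (32.9, 0.00). The tangent condition forces WC to be normal to TC, so W = C + (0, 7.5) = (32.9, 7.50). On A1, C sits at bearing -90° from W; a 66° counterclockwise sweep puts G at bearing -24°, so G = W + 7.5·(cos -24°, sin -24°) = (39.8, 4.45). The tangent condition forces WG to be normal to GN, so GN runs along (−sin -24°, cos -24°); with |GN| = 38.3, N = (55.3, 39.4). Then |CN| = |N − C| = 45.4.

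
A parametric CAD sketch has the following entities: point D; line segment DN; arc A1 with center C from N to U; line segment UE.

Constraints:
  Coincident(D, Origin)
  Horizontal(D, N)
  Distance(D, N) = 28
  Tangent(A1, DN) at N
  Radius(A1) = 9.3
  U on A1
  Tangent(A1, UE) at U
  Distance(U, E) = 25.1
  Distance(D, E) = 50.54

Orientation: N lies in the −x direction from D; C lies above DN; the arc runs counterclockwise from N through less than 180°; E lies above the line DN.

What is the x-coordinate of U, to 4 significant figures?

-20.85

Checks: |CU| = 9.300 ✓; ∠(CU, UE) = 90.00° ✓; |UE| = 25.10 ✓; |DE| = 50.54 ✓.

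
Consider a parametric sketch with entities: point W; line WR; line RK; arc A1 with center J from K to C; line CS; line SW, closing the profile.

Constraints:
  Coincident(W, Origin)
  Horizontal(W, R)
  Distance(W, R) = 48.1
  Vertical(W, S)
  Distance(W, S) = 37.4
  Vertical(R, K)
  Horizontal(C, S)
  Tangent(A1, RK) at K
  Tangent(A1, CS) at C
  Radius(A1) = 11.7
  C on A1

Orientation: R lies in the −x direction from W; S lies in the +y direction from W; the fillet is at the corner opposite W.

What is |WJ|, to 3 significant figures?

44.6

W is at the origin; W and R share the same y with |WR| = 48.1 and R on the −x side, so R = (-48.1, 0.00). WS is vertical with |WS| = 37.4 and S on the +y side, so S = (0.00, 37.4). The virtual corner opposite W is at (-48.1, 37.4). Since A1 is tangent to RK there, JK ⟂ RK and the tangent condition forces JC to be normal to CS, with radius 11.7, so the center J sits 11.7 in from both sides at J = (-36.4, 25.7). Then |WJ| = |J − W| = 44.6.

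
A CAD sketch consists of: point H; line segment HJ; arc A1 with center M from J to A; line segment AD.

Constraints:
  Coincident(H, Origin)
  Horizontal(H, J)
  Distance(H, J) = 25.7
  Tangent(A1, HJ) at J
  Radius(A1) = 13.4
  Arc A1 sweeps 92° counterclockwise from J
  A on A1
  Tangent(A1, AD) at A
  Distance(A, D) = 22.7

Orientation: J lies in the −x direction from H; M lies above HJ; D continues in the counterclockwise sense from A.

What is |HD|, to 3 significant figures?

38.8

On A1, J sits at bearing -90° from M; a 92° counterclockwise sweep puts A at bearing 2°, so A = M + 13.4·(cos 2°, sin 2°) = (-12.3, 13.9). Tangency of A1 to AD means the radius MA is perpendicular to AD, so AD runs along (−sin 2°, cos 2°); with |AD| = 22.7, D = (-13.1, 36.6). Then |HD| = |D − H| = 38.8.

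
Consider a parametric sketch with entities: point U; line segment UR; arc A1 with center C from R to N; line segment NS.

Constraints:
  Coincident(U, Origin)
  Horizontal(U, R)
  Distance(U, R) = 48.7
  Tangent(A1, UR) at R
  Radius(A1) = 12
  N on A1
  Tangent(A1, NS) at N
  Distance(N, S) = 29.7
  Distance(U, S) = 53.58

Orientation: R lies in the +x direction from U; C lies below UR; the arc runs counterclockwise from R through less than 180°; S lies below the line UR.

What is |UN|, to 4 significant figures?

38.39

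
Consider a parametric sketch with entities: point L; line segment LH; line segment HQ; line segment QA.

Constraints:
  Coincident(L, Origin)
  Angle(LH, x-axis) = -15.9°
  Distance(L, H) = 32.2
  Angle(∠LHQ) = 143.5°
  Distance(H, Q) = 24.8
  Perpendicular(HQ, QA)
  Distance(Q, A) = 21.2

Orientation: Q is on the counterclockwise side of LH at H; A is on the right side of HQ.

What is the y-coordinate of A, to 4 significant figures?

-19.94

L is at the origin; LH runs at -15.9° with length 32.2, so H = 32.2·(cos -15.9°, sin -15.9°) = (30.97, -8.821). ∠LHQ = 143.5°, so HQ runs at -15.9° + (180° − 143.5°) = 20.60° from the x-axis; with |HQ| = 24.8, Q = H + 24.8·(cos 20.60°, sin 20.60°) = (54.18, -0.09581). The perpendicularity gives QA at right angles to HQ; with |QA| = 21.2 on the right of HQ, A = Q + 21.2·(0.3518, -0.9361) = (61.64, -19.94). So A.y = -19.94.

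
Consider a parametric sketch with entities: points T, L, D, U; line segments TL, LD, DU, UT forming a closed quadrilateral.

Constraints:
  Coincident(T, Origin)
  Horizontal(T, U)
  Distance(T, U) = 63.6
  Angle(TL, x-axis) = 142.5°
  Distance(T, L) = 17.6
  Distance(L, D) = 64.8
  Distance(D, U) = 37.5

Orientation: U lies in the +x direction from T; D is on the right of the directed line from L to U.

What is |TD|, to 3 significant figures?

47.2

Checks: |TU| = 63.60 ✓; |TL| = 17.60 ✓; |LD| = 64.80 ✓; |DU| = 37.50 ✓.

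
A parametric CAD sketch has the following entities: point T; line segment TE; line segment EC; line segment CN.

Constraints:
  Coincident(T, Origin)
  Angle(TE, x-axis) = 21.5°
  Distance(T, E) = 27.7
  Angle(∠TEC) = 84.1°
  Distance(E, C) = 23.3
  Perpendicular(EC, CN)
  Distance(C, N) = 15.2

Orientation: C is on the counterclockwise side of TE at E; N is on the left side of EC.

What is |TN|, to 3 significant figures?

23.9

T is at the origin; TE runs at 21.5° with length 27.7, so E = 27.7·(cos 21.5°, sin 21.5°) = (25.8, 10.2). ∠TEC = 84.1°, so EC runs at 21.5° + (180° − 84.1°) = 117° from the x-axis; with |EC| = 23.3, C = E + 23.3·(cos 117°, sin 117°) = (15.0, 30.8). The perpendicularity gives CN at right angles to EC; with |CN| = 15.2 on the left of EC, N = C + 15.2·(-0.888, -0.460) = (1.56, 23.8). Then |TN| = |N − T| = 23.9.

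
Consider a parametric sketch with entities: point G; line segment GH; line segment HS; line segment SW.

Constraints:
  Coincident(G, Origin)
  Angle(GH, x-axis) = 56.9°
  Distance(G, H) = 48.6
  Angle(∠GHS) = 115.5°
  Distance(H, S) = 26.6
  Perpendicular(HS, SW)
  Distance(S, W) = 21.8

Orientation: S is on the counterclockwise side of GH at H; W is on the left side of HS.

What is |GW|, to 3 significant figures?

52.4

G is at the origin; GH runs at 56.9° with length 48.6, so H = 48.6·(cos 56.9°, sin 56.9°) = (26.5, 40.7). ∠GHS = 115.5°, so HS runs at 56.9° + (180° − 115.5°) = 121° from the x-axis; with |HS| = 26.6, S = H + 26.6·(cos 121°, sin 121°) = (12.7, 63.4). HS is perpendicular to SW; with |SW| = 21.8 on the left of HS, W = S + 21.8·(-0.854, -0.521) = (-5.93, 52.1). Then |GW| = |W − G| = 52.4.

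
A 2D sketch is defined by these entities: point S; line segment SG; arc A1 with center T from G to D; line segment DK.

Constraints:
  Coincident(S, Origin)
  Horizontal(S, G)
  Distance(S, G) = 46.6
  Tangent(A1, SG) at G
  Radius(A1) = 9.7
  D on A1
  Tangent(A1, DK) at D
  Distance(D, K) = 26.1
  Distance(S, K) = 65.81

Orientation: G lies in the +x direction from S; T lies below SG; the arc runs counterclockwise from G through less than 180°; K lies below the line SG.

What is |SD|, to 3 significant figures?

42.0

Checks: |SG| = 46.60 ✓; |TD| = 9.700 ✓; ∠(TD, DK) = 90.00° ✓; |DK| = 26.10 ✓; |SK| = 65.81 ✓.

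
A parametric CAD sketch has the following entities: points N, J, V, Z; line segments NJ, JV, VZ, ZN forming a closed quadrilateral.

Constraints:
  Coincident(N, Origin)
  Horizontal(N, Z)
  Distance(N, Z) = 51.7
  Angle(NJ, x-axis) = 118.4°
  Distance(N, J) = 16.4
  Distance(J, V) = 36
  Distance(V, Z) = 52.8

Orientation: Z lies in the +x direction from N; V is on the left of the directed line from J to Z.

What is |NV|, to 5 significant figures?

43.746

Checks: |JV| = 36.00 ✓; |VZ| = 52.80 ✓.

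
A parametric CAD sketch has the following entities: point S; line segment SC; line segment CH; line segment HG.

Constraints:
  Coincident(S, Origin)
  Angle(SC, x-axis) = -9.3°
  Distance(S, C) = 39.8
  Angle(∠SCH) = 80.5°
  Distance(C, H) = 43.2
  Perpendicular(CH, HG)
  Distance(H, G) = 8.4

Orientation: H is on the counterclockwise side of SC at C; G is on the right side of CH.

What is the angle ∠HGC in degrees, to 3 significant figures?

79.0°

∠SCH = 80.5°, so CH runs at -9.3° + (180° − 80.5°) = 90.2° from the x-axis; with |CH| = 43.2, H = C + 43.2·(cos 90.2°, sin 90.2°) = (39.1, 36.8). CH ⟂ HG; with |HG| = 8.4 on the right of CH, G = H + 8.4·(1.00, 0.00349) = (47.5, 36.8). Then cos ∠HGC = GH·GC / (|GH||GC|), giving 79.0°.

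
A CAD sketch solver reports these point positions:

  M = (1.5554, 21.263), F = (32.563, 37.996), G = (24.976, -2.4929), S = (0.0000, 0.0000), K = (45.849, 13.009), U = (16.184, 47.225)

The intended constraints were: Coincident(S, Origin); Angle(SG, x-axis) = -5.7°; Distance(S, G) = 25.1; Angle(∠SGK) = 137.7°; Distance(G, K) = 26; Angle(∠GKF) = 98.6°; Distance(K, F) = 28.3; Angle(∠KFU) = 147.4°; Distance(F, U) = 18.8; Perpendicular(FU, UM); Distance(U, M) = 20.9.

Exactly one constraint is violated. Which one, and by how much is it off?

Distance(U, M) = 20.9 — off by 8.90.

S = (0.00, 0.00) ✓; SG at -5.700° ✓; |SG| = 25.10 ✓; ∠SGK = 137.7° ✓; |GK| = 26.00 ✓; ∠GKF = 98.60° ✓; |KF| = 28.30 ✓; ∠KFU = 147.4° ✓; |FU| = 18.80 ✓; ∠(FU, UM) = 90.00° ✓; |UM| = 29.80 ✗.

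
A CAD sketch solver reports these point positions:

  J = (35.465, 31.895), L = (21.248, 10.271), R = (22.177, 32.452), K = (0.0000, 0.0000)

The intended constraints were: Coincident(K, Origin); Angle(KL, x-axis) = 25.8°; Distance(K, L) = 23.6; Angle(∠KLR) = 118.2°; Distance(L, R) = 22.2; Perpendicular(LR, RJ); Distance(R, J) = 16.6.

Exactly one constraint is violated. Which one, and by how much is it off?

Distance(R, J) = 16.6 — off by 3.30.

K = (0.00, 0.00) ✓; KL at 25.80° ✓; |KL| = 23.60 ✓; ∠KLR = 118.2° ✓; |LR| = 22.20 ✓; ∠(LR, RJ) = 90.00° ✓; |RJ| = 13.30 ✗.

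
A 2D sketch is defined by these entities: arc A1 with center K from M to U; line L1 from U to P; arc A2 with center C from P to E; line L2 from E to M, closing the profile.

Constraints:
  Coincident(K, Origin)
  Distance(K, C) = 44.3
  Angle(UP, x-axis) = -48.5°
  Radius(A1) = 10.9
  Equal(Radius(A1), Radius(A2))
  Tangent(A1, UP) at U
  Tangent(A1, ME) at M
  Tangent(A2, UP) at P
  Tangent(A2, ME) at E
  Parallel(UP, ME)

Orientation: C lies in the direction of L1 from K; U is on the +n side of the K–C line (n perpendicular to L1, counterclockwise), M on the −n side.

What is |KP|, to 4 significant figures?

45.62

Tangency of A1 to both parallel lines with radius 10.9 puts U and M at K ± 10.9·n: U = (8.164, 7.223), M = (-8.164, -7.223). Equal radii place P and E the same way about C: P = C + 10.9·n = (37.52, -25.96), E = C − 10.9·n = (21.19, -40.40). Then |KP| = |P − K| = 45.62.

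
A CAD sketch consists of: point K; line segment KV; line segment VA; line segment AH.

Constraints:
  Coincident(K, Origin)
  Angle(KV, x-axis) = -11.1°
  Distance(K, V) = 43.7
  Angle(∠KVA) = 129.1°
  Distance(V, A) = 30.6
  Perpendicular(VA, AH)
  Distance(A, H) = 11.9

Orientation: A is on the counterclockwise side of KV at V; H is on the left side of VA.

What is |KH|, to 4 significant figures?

62.19

∠KVA = 129.1°, so VA runs at -11.1° + (180° − 129.1°) = 39.80° from the x-axis; with |VA| = 30.6, A = V + 30.6·(cos 39.80°, sin 39.80°) = (66.39, 11.17). The perpendicularity gives AH at right angles to VA; with |AH| = 11.9 on the left of VA, H = A + 11.9·(-0.6401, 0.7683) = (58.77, 20.32). Then |KH| = |H − K| = 62.19.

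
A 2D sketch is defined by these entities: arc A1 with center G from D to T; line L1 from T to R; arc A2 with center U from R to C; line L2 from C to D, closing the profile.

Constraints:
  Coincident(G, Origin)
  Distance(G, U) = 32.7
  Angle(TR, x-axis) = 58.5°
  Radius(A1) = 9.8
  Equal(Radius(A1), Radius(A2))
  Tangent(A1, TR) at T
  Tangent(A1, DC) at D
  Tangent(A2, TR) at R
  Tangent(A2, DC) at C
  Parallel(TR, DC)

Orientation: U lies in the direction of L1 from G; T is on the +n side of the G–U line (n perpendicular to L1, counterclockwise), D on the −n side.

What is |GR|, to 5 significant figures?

34.137

The slot axis is L1's direction at 58.5°, so u = (cos 58.5°, sin 58.5°) = (0.52250, 0.85264) and n = (−sin 58.5°, cos 58.5°) = (-0.85264, 0.52250). G is at the origin and U lies 32.7 along u from G, so U = 32.7·u = (17.086, 27.881). Tangency of A1 to both parallel lines with radius 9.8 puts T and D at G ± 9.8·n: T = (-8.3559, 5.1205), D = (8.3559, -5.1205). Equal radii place R and C the same way about U: R = U + 9.8·n = (8.7298, 33.002), C = U − 9.8·n = (25.442, 22.761). Then |GR| = |R − G| = 34.137.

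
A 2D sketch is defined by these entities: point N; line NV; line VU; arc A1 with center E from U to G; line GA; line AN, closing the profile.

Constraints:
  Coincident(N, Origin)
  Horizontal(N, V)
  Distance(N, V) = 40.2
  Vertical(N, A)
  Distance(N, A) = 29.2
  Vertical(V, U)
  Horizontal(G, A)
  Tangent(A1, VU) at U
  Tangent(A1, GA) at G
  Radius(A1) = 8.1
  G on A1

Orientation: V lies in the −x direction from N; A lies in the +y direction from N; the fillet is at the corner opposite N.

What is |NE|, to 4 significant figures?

38.41

N is at the origin; NV is horizontal with |NV| = 40.2 and V on the −x side, so V = (-40.20, 0.000). N and A share the same x with |NA| = 29.2 and A on the +y side, so A = (0.000, 29.20). The virtual corner opposite N is at (-40.20, 29.20). Since A1 is tangent to VU there, EU ⟂ VU and A1 meets GA tangentially, so EG is at right angles to GA, with radius 8.1, so the center E sits 8.1 in from both sides at E = (-32.10, 21.10). Then |NE| = |E − N| = 38.41.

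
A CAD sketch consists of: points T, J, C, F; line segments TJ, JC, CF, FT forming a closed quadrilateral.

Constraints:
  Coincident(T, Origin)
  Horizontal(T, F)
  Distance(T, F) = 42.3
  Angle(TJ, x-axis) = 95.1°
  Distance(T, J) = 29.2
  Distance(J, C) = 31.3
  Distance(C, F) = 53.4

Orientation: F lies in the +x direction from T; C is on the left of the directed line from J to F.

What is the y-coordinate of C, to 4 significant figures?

49.15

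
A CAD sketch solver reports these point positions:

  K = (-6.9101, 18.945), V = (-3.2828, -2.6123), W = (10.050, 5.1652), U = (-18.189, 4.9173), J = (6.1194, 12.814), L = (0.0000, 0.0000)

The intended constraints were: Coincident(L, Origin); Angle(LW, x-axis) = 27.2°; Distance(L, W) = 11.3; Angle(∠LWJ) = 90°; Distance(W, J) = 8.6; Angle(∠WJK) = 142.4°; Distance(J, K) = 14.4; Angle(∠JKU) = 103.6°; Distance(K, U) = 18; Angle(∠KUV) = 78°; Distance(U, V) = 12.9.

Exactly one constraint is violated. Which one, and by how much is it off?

Distance(U, V) = 12.9 — off by 3.80.

L = (0.00, 0.00) ✓; LW at 27.20° ✓; |LW| = 11.30 ✓; ∠LWJ = 90.00° ✓; |WJ| = 8.600 ✓; ∠WJK = 142.4° ✓; |JK| = 14.40 ✓; ∠JKU = 103.6° ✓; |KU| = 18.00 ✓; ∠KUV = 78.00° ✓; |UV| = 16.70 ✗.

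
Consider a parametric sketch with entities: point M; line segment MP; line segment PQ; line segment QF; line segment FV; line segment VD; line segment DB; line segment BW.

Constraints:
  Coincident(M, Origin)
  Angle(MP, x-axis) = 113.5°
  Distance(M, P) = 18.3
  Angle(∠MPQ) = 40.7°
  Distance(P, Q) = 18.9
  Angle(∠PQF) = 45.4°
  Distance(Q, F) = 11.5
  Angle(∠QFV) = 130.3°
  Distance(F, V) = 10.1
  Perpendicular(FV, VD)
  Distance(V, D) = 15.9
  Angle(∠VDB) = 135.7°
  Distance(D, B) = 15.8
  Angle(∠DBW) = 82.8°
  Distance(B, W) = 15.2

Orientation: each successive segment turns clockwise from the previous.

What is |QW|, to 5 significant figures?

7.1798

∠VDB = 135.7° gives DB at 15.600° from the x-axis; with |DB| = 15.8, B = (13.339, 27.769). ∠DBW = 82.8° gives BW at -81.600° from the x-axis; with |BW| = 15.2, W = (15.560, 12.732). Then |QW| = |W − Q| = 7.1798.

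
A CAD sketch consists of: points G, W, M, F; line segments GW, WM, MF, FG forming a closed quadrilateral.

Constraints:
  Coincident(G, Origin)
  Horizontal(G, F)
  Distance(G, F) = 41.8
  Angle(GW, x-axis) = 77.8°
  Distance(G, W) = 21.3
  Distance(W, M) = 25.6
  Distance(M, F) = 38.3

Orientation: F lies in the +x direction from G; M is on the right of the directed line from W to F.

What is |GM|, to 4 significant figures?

6.099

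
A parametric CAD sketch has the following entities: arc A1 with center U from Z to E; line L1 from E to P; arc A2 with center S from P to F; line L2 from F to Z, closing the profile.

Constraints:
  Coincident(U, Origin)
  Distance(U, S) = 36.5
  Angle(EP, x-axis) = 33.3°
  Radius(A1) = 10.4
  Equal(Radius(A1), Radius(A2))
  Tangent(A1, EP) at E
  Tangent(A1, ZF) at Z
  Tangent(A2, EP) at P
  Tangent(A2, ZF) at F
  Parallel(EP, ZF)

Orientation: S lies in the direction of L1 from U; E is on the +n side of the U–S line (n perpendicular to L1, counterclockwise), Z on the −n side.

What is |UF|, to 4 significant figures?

37.95

The slot axis is L1's direction at 33.3°, so u = (cos 33.3°, sin 33.3°) = (0.8358, 0.5490) and n = (−sin 33.3°, cos 33.3°) = (-0.5490, 0.8358). U is at the origin and S lies 36.5 along u from U, so S = 36.5·u = (30.51, 20.04). Tangency of A1 to both parallel lines with radius 10.4 puts E and Z at U ± 10.4·n: E = (-5.710, 8.692), Z = (5.710, -8.692). Equal radii place P and F the same way about S: P = S + 10.4·n = (24.80, 28.73), F = S − 10.4·n = (36.22, 11.35). Then |UF| = |F − U| = 37.95.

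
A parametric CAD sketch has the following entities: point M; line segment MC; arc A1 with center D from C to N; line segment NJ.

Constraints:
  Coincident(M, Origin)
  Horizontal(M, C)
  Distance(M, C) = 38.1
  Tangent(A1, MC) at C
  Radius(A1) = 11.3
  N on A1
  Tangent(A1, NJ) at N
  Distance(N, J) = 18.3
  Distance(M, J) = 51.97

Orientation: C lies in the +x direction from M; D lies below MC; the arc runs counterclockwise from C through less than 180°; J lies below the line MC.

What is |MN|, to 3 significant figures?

34.4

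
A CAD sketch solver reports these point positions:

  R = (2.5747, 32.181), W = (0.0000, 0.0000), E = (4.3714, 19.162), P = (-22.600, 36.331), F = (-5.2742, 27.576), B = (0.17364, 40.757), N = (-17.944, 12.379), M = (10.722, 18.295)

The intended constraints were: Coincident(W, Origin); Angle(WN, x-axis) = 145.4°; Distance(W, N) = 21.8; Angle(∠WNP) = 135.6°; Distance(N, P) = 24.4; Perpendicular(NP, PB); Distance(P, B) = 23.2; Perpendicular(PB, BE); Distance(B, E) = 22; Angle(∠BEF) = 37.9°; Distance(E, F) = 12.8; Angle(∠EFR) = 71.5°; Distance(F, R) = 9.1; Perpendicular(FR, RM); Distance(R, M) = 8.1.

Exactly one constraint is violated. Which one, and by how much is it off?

Distance(R, M) = 8.1 — off by 8.00.

W = (0.00, 0.00) ✓; WN at 145.4° ✓; |WN| = 21.80 ✓; ∠WNP = 135.6° ✓; |NP| = 24.40 ✓; ∠(NP, PB) = 90.00° ✓; |PB| = 23.20 ✓; ∠(PB, BE) = 90.00° ✓; |BE| = 22.00 ✓; ∠BEF = 37.90° ✓; |EF| = 12.80 ✓; ∠EFR = 71.50° ✓; |FR| = 9.100 ✓; ∠(FR, RM) = 90.00° ✓; |RM| = 16.10 ✗.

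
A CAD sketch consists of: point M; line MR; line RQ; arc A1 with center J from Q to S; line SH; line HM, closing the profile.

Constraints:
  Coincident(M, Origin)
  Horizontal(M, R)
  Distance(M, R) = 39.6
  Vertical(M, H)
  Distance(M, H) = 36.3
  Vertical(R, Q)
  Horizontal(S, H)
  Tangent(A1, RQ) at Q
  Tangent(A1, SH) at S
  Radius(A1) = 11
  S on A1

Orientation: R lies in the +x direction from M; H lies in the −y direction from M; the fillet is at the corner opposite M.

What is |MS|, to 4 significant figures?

46.21

M is at the origin; MR is horizontal with |MR| = 39.6 and R on the +x side, so R = (39.60, 0.000). M and H share the same x with |MH| = 36.3 and H on the −y side, so H = (0.000, -36.30). The virtual corner opposite M is at (39.60, -36.30). The tangent condition forces JQ to be normal to RQ and tangency of A1 to SH means the radius JS is perpendicular to SH, with radius 11.0, so the center J sits 11.0 in from both sides at J = (28.60, -25.30). That places the tangent points at Q = (39.60, -25.30) on RQ and S = (28.60, -36.30) on SH. Then |MS| = |S − M| = 46.21.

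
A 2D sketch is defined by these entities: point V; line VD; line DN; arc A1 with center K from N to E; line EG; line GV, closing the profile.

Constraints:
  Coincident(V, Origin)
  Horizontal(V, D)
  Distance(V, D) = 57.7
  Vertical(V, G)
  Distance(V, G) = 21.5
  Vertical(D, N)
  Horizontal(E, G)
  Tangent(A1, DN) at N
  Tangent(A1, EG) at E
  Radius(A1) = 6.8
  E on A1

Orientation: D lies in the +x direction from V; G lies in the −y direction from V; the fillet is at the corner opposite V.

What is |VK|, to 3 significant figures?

53.0

V is at the origin; V and D share the same y with |VD| = 57.7 and D on the +x side, so D = (57.7, 0.00). V and G share the same x with |VG| = 21.5 and G on the −y side, so G = (0.00, -21.5). The virtual corner opposite V is at (57.7, -21.5). A1 meets DN tangentially, so KN is at right angles to DN and since A1 is tangent to EG there, KE ⟂ EG, with radius 6.8, so the center K sits 6.8 in from both sides at K = (50.9, -14.7). Then |VK| = |K − V| = 53.0.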